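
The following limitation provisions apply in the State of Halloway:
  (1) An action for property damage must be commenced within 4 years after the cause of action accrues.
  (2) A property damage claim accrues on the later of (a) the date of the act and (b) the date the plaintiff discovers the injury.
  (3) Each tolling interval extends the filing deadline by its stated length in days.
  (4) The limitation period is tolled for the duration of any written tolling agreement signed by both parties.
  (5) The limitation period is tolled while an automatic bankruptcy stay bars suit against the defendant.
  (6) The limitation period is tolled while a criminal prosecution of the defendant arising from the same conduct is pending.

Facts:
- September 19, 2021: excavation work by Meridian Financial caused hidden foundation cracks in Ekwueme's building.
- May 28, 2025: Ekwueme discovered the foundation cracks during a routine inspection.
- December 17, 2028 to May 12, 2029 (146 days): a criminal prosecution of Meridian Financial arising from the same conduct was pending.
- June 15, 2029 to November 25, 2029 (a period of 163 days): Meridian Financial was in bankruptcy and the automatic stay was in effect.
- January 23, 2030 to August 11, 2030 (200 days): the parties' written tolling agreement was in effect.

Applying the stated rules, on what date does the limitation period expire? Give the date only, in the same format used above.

Taking the later of the act (September 19, 2021) and discovery (May 28, 2025), the claim accrued on May 28, 2025.
4 years from May 28, 2025 is May 28, 2029.
Because the pending criminal prosecution ran from December 17, 2028 to May 12, 2029, the deadline is extended by 146 days to October 21, 2029.
The automatic bankruptcy stay from June 15, 2029 to November 25, 2029 tolled the period for 163 days, extending the deadline to April 2, 2030.
Because the written tolling agreement ran from January 23, 2030 to August 11, 2030, the deadline is extended by 200 days to October 19, 2030.

October 19, 2030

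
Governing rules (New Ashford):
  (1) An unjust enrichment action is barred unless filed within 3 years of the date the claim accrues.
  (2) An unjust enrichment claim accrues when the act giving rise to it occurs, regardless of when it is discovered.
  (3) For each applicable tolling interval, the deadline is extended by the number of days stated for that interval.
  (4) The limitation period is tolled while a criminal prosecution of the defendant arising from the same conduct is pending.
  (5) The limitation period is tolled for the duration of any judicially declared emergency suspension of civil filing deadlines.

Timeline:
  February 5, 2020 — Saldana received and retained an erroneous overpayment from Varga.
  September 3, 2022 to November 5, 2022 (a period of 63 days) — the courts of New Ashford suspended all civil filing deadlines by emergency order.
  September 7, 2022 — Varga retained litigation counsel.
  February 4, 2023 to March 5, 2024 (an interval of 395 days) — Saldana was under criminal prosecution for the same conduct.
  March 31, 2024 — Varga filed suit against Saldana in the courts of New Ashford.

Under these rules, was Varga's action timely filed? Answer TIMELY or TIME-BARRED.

The claim accrued on February 5, 2020, the date of the act.
3 years from February 5, 2020 is February 5, 2023.
Because the emergency suspension of filing deadlines ran from September 3, 2022 to November 5, 2022, the deadline is extended by 63 days to April 9, 2023.
The period was tolled for 395 days by the pending criminal prosecution (February 4, 2023 to March 5, 2024), pushing the deadline to May 8, 2024.
Nothing else in the chronology tolls or restarts the period.
Varga filed on March 31, 2024, before the May 8, 2024 deadline, so the action is timely.

TIMELY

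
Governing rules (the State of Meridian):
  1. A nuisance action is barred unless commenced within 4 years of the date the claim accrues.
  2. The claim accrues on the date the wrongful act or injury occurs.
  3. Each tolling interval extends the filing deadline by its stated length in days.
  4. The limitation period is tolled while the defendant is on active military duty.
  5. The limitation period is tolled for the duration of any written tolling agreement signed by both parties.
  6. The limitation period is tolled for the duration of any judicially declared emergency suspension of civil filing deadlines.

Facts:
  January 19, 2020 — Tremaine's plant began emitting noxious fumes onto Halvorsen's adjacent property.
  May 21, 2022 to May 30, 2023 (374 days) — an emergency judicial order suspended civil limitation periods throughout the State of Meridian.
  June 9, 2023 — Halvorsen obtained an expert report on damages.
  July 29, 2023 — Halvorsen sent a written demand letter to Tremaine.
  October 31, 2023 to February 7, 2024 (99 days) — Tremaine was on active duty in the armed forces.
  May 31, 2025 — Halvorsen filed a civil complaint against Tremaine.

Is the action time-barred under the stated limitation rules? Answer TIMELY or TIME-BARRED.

TIME-BARRED

The claim accrued on January 19, 2020, the date of the act.
4 years from January 19, 2020 is January 19, 2024.
Because the emergency suspension of filing deadlines ran from May 21, 2022 to May 30, 2023, the deadline is extended by 374 days to January 27, 2025.
The defendant's active military service from October 31, 2023 to February 7, 2024 tolled the period for 99 days, extending the deadline to May 6, 2025.
None of the other events listed affects the running of the period under the stated rules.
Filing on May 31, 2025 missed the May 6, 2025 deadline — the action is time-barred.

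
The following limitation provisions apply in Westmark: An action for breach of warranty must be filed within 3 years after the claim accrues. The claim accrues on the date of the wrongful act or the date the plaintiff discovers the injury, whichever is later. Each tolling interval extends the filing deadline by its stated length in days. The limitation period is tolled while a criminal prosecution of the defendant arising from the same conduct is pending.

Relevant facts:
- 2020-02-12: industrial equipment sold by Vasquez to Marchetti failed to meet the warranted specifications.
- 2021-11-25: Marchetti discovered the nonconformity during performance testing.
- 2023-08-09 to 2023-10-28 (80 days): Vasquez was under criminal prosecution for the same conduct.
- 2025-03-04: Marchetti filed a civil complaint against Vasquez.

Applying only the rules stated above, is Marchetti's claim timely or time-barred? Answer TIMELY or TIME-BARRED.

TIME-BARRED

Taking the later of the act (2020-02-12) and discovery (2021-11-25), the claim accrued on 2021-11-25.
The untolled deadline — 3 years after 2021-11-25 — is 2024-11-25.
The period was tolled for 80 days by the pending criminal prosecution (2023-08-09 to 2023-10-28), pushing the deadline to 2025-02-13.
The 2025-03-04 filing falls after the 2025-02-13 deadline; the claim is time-barred.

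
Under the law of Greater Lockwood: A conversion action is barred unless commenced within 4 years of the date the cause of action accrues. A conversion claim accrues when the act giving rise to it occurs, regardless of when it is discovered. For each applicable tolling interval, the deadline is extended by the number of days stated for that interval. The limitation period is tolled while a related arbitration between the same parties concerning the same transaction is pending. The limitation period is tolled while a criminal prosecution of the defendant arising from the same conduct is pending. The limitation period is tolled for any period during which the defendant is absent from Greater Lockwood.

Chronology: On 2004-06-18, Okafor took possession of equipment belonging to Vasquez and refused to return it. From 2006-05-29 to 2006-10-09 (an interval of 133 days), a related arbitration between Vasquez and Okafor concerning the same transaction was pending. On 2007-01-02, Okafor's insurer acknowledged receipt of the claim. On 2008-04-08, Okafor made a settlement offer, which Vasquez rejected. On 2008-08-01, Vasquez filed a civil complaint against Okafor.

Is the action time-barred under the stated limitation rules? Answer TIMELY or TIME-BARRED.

The claim accrued on 2004-06-18, when the wrongful act occurred.
The untolled deadline — 4 years after 2004-06-18 — is 2008-06-18.
The pending related arbitration from 2006-05-29 to 2006-10-09 tolled the period for 133 days, extending the deadline to 2008-10-29.
The other events in the timeline have no effect on the limitation period under the stated rules.
Filing on 2008-08-01 beat the 2008-10-29 deadline — the action is timely.

TIMELY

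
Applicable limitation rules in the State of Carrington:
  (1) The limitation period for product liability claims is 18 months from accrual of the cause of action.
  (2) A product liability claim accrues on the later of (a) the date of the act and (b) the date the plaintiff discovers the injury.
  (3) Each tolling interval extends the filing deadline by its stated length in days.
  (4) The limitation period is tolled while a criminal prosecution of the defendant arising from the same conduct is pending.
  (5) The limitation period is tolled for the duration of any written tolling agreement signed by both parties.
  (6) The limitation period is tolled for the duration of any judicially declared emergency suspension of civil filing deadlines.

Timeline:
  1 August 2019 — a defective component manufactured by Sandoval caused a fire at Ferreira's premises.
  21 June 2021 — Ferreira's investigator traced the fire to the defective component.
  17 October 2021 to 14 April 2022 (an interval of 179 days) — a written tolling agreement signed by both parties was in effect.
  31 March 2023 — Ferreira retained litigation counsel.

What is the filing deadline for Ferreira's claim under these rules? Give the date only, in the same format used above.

Because discovery on 21 June 2021 post-dates the 1 August 2019 act, accrual under the later-of rule falls on 21 June 2021.
The untolled deadline — 18 months after 21 June 2021 — is 21 December 2022.
The period was tolled for 179 days by the written tolling agreement (17 October 2021 to 14 April 2022), pushing the deadline to 18 June 2023.
None of the other events listed affects the running of the period under the stated rules.

18 June 2023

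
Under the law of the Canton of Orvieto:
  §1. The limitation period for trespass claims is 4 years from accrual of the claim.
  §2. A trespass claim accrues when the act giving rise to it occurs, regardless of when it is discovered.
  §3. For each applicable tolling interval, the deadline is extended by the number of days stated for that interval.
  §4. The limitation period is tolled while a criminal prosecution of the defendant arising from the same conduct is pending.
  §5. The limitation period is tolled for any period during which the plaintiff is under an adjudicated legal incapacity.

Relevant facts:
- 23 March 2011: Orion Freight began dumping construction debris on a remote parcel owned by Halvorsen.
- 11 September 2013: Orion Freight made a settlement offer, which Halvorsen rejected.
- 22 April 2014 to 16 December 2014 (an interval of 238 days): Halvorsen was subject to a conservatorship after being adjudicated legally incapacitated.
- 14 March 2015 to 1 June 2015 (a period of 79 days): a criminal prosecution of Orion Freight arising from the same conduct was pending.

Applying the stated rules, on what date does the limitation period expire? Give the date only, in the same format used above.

3 February 2016

The claim accrued on 23 March 2011, when the wrongful act occurred.
4 years from 23 March 2011 is 23 March 2015.
The plaintiff's legal incapacity from 22 April 2014 to 16 December 2014 tolled the period for 238 days, extending the deadline to 16 November 2015.
The period was tolled for 79 days by the pending criminal prosecution (14 March 2015 to 1 June 2015), pushing the deadline to 3 February 2016.
The other events in the timeline have no effect on the limitation period under the stated rules.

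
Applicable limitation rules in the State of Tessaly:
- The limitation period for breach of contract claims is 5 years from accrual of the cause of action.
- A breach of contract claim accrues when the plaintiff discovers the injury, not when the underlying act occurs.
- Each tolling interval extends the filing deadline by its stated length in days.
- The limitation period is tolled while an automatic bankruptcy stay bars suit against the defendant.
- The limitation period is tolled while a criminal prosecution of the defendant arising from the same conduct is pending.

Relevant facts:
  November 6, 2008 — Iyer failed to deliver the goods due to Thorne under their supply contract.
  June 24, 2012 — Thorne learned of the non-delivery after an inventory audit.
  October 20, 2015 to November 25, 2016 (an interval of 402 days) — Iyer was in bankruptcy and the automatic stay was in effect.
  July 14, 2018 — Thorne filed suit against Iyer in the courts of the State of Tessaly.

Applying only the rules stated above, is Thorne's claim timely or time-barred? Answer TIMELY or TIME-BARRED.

Accrual is tied to discovery, so the period began on June 24, 2012 rather than on November 6, 2008 when the act occurred.
Adding the 5 years base period to June 24, 2012 gives a deadline of June 24, 2017, before any tolling.
Because the automatic bankruptcy stay ran from October 20, 2015 to November 25, 2016, the deadline is extended by 402 days to July 31, 2018.
Thorne filed on July 14, 2018, before the July 31, 2018 deadline, so the action is timely.

TIMELY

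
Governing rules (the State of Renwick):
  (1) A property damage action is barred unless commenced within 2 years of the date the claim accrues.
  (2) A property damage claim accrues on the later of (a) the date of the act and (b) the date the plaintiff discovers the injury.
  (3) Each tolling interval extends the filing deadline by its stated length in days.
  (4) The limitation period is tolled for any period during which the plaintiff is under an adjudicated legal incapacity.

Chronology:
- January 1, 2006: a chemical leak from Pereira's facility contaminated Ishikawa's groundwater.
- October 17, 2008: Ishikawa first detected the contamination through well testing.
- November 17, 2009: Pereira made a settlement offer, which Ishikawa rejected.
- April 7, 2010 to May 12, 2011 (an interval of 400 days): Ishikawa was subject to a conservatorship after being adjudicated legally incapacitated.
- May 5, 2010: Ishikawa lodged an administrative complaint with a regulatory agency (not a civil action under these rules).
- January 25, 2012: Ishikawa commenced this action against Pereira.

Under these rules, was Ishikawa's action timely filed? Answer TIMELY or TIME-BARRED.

TIME-BARRED

The claim accrued on October 17, 2008 — the later of the January 1, 2006 act and the October 17, 2008 discovery.
The untolled deadline — 2 years after October 17, 2008 — is October 17, 2010.
The period was tolled for 400 days by the plaintiff's legal incapacity (April 7, 2010 to May 12, 2011), pushing the deadline to November 21, 2011.
Nothing else in the chronology tolls or restarts the period.
Filing on January 25, 2012 missed the November 21, 2011 deadline — the action is time-barred.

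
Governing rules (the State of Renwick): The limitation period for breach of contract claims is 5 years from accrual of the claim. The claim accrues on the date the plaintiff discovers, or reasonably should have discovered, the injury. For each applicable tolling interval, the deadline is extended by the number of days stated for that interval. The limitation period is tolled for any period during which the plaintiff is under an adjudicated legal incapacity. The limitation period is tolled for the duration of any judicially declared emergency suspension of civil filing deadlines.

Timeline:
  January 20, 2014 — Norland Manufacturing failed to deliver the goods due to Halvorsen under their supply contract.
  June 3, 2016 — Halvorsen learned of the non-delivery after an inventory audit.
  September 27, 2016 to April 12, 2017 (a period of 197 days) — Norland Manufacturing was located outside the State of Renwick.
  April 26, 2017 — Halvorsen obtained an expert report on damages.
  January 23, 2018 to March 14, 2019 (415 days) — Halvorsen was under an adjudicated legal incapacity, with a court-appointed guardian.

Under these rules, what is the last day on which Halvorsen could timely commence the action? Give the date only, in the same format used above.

July 23, 2022

Accrual is tied to discovery, so the period began on June 3, 2016 rather than on January 20, 2014 when the act occurred.
5 years from June 3, 2016 is June 3, 2021.
The plaintiff's legal incapacity from January 23, 2018 to March 14, 2019 tolled the period for 415 days, extending the deadline to July 23, 2022.
No stated provision tolls the period for the defendant's absence, so the interval from September 27, 2016 to April 12, 2017 has no effect on the deadline.
Nothing else in the chronology tolls or restarts the period.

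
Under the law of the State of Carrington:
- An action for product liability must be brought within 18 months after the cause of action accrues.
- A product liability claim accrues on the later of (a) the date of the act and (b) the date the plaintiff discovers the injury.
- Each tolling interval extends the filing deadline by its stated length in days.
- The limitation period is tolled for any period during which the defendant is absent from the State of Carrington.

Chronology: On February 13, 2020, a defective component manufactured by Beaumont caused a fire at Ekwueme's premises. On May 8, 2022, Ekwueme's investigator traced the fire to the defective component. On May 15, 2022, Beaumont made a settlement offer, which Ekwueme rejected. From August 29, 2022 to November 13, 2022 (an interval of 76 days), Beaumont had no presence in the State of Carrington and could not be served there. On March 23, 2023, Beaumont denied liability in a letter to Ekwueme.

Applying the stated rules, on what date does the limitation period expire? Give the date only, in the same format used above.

Taking the later of the act (February 13, 2020) and discovery (May 8, 2022), the claim accrued on May 8, 2022.
The untolled deadline — 18 months after May 8, 2022 — is November 8, 2023.
Because the defendant's absence from the jurisdiction ran from August 29, 2022 to November 13, 2022, the deadline is extended by 76 days to January 23, 2024.
Nothing else in the chronology tolls or restarts the period.

January 23, 2024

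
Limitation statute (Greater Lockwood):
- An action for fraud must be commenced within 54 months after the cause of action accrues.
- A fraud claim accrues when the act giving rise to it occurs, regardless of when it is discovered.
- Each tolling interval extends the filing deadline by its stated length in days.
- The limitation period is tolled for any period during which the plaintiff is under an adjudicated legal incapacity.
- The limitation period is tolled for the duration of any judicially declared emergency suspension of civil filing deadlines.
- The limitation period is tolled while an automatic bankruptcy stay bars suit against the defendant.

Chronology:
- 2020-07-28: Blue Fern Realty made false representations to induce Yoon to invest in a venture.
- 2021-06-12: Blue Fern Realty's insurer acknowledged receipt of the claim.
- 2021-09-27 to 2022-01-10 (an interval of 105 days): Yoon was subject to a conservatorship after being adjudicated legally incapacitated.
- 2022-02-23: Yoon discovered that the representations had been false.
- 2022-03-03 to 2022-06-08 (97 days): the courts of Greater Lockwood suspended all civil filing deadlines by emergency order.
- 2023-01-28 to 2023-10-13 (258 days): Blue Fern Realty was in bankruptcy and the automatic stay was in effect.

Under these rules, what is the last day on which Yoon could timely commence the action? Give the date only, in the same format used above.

Accrual is governed by the date of the act, so the period began to run on 2020-07-28; the later discovery on 2022-02-23 is irrelevant under the stated rule.
54 months from 2020-07-28 is 2025-01-28.
The plaintiff's legal incapacity from 2021-09-27 to 2022-01-10 tolled the period for 105 days, extending the deadline to 2025-05-13.
The emergency suspension of filing deadlines from 2022-03-03 to 2022-06-08 tolled the period for 97 days, extending the deadline to 2025-08-18.
The period was tolled for 258 days by the automatic bankruptcy stay (2023-01-28 to 2023-10-13), pushing the deadline to 2026-05-03.
The other events in the timeline have no effect on the limitation period under the stated rules.

2026-05-03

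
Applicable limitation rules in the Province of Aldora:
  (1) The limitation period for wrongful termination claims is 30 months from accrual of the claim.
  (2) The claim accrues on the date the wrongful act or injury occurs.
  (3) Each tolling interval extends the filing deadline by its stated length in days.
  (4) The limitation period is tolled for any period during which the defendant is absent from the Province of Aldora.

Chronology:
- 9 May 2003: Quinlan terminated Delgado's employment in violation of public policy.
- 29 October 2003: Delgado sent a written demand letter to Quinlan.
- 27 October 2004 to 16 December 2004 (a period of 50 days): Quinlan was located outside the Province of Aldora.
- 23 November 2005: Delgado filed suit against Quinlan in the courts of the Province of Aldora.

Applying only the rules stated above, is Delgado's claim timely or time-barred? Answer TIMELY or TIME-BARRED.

The claim accrued on 9 May 2003, the date of the act.
30 months from 9 May 2003 is 9 November 2005.
Because the defendant's absence from the jurisdiction ran from 27 October 2004 to 16 December 2004, the deadline is extended by 50 days to 29 December 2005.
Nothing else in the chronology tolls or restarts the period.
Filing on 23 November 2005 beat the 29 December 2005 deadline — the action is timely.

TIMELY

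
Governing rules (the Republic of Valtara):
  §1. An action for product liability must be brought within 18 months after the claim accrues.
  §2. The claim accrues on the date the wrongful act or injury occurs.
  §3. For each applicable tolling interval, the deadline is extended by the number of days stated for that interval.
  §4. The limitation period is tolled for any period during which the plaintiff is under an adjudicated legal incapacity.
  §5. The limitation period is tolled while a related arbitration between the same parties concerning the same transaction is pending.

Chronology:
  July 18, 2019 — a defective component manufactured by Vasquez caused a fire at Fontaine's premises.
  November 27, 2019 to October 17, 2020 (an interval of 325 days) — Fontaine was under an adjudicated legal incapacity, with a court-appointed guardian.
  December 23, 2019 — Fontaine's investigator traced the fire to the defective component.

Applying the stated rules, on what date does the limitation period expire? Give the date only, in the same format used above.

December 9, 2021

The claim accrued on July 18, 2019, when the wrongful act occurred; under the stated occurrence rule the December 23, 2019 discovery does not delay accrual.
18 months from July 18, 2019 is January 18, 2021.
Because the plaintiff's legal incapacity ran from November 27, 2019 to October 17, 2020, the deadline is extended by 325 days to December 9, 2021.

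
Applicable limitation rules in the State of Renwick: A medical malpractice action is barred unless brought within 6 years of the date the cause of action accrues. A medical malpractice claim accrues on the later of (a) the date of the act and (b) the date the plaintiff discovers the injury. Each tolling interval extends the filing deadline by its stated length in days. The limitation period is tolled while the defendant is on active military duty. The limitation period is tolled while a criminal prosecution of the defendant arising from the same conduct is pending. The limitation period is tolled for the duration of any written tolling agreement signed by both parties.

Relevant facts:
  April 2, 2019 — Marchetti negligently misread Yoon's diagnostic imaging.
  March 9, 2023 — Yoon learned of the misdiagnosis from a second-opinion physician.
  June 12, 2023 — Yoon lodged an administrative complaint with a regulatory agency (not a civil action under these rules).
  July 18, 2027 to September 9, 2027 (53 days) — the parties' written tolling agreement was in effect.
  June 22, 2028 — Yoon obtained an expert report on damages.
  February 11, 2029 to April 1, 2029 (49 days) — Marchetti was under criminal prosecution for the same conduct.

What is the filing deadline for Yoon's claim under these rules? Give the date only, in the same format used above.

Because discovery on March 9, 2023 post-dates the April 2, 2019 act, accrual under the later-of rule falls on March 9, 2023.
6 years from March 9, 2023 is March 9, 2029.
The written tolling agreement from July 18, 2027 to September 9, 2027 tolled the period for 53 days, extending the deadline to May 1, 2029.
Because the pending criminal prosecution ran from February 11, 2029 to April 1, 2029, the deadline is extended by 49 days to June 19, 2029.
Nothing else in the chronology tolls or restarts the period.

June 19, 2029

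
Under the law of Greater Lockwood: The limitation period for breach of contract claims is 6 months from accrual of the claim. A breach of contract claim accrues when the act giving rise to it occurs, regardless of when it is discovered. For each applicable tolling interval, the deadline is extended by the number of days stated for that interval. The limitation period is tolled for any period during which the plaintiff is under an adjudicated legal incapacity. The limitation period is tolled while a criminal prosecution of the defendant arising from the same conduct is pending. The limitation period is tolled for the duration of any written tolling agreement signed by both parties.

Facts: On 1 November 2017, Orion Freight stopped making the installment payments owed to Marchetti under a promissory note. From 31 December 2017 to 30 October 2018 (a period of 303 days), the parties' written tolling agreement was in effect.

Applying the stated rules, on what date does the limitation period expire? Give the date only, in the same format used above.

The limitation period began to run on 1 November 2017.
The untolled deadline — 6 months after 1 November 2017 — is 1 May 2018.
Because the written tolling agreement ran from 31 December 2017 to 30 October 2018, the deadline is extended by 303 days to 28 February 2019.

28 February 2019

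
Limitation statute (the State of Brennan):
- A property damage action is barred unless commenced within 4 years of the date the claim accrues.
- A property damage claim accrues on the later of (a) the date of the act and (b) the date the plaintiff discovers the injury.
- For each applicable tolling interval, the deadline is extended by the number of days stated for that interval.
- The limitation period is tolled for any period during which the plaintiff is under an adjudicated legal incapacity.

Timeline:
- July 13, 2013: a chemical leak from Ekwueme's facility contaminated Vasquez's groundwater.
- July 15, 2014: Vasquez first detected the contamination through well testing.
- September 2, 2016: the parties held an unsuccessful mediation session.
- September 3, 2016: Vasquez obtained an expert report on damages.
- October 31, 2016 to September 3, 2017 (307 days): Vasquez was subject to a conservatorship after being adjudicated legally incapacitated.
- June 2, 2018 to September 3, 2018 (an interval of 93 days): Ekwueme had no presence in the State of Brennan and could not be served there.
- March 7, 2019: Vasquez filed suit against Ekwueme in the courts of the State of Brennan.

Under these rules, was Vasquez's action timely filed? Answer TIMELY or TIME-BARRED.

TIMELY

The claim accrued on July 15, 2014 — the later of the July 13, 2013 act and the July 15, 2014 discovery.
The untolled deadline — 4 years after July 15, 2014 — is July 15, 2018.
The plaintiff's legal incapacity from October 31, 2016 to September 3, 2017 tolled the period for 307 days, extending the deadline to May 18, 2019.
No stated provision tolls the period for the defendant's absence, so the interval from June 2, 2018 to September 3, 2018 has no effect on the deadline.
None of the other events listed affects the running of the period under the stated rules.
The March 7, 2019 filing precedes the May 18, 2019 deadline; the claim is timely.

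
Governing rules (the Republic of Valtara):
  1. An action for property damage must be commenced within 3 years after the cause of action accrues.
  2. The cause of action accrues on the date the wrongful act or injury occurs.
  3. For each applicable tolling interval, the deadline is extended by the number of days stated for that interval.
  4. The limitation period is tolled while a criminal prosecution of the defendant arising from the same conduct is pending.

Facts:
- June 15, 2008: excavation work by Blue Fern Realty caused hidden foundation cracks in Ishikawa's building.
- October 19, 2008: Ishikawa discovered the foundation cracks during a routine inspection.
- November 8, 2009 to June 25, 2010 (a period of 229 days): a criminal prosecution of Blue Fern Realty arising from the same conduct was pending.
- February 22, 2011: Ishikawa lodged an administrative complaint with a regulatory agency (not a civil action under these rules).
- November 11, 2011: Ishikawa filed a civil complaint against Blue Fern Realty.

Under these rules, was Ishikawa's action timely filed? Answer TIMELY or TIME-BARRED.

Because the rule ties accrual to occurrence, the claim accrued on June 15, 2008, not on the October 19, 2008 discovery date.
Adding the 3 years base period to June 15, 2008 gives a deadline of June 15, 2011, before any tolling.
The pending criminal prosecution from November 8, 2009 to June 25, 2010 tolled the period for 229 days, extending the deadline to January 30, 2012.
None of the other events listed affects the running of the period under the stated rules.
Ishikawa filed on November 11, 2011, before the January 30, 2012 deadline, so the action is timely.

TIMELY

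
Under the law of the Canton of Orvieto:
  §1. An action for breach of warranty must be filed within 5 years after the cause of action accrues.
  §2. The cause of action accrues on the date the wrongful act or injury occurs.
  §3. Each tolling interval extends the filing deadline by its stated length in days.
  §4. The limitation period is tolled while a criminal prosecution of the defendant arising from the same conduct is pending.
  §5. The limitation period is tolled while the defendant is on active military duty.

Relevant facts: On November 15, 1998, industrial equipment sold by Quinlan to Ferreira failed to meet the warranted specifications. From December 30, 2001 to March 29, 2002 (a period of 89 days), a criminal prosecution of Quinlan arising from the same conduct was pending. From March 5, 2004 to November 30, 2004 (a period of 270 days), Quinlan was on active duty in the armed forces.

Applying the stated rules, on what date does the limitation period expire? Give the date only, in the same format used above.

February 12, 2004

The claim accrued on November 15, 1998, when the wrongful act occurred.
The untolled deadline — 5 years after November 15, 1998 — is November 15, 2003.
Because the pending criminal prosecution ran from December 30, 2001 to March 29, 2002, the deadline is extended by 89 days to February 12, 2004.
By the time the defendant's active military service began on March 5, 2004, the limitation period had already expired on February 12, 2004; that interval cannot revive it.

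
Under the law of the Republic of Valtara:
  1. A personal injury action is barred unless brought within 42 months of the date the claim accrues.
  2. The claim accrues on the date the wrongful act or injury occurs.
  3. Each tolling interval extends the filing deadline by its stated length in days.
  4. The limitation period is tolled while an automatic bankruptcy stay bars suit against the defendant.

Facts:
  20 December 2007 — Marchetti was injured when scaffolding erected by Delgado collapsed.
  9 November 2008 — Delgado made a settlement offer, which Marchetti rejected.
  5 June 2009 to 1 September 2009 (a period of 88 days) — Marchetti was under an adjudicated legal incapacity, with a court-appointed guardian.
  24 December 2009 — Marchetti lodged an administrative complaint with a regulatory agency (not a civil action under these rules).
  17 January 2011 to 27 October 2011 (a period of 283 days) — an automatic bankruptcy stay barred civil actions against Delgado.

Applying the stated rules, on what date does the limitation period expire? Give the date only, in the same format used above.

The claim accrued on 20 December 2007, the date of the act.
The untolled deadline — 42 months after 20 December 2007 — is 20 June 2011.
The period was tolled for 283 days by the automatic bankruptcy stay (17 January 2011 to 27 October 2011), pushing the deadline to 29 March 2012.
Although the plaintiff's incapacity ran from 5 June 2009 to 1 September 2009, the stated rules do not make that a tolling event, so it is disregarded.
None of the other events listed affects the running of the period under the stated rules.

29 March 2012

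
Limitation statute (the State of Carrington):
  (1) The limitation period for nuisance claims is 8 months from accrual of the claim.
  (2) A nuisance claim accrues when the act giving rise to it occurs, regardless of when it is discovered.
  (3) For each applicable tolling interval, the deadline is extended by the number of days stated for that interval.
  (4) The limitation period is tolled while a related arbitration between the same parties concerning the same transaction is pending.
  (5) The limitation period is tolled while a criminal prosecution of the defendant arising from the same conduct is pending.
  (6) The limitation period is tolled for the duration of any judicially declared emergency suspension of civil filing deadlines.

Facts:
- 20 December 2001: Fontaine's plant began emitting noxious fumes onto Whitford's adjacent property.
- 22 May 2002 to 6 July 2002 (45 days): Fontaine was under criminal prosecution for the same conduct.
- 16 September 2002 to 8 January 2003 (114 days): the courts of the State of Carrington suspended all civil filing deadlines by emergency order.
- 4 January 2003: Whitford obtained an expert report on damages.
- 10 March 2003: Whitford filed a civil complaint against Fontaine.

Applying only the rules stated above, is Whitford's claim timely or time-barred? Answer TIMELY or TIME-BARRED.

TIME-BARRED

The claim accrued on 20 December 2001, the date of the act.
8 months from 20 December 2001 is 20 August 2002.
The pending criminal prosecution from 22 May 2002 to 6 July 2002 tolled the period for 45 days, extending the deadline to 4 October 2002.
The period was tolled for 114 days by the emergency suspension of filing deadlines (16 September 2002 to 8 January 2003), pushing the deadline to 26 January 2003.
The other events in the timeline have no effect on the limitation period under the stated rules.
Whitford filed on 10 March 2003, after the 26 January 2003 deadline, so the action is time-barred.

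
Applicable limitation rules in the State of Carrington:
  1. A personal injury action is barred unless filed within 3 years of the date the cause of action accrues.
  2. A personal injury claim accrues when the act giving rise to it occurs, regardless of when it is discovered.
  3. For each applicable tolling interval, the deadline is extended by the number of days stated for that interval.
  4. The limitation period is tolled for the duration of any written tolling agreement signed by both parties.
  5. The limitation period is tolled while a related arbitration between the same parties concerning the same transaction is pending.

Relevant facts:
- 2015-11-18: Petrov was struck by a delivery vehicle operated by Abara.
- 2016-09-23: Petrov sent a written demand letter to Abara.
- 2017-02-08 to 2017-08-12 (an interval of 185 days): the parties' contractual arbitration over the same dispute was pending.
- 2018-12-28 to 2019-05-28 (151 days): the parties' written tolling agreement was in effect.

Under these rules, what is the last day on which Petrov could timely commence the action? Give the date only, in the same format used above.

The limitation period began to run on 2015-11-18.
3 years from 2015-11-18 is 2018-11-18.
Because the pending related arbitration ran from 2017-02-08 to 2017-08-12, the deadline is extended by 185 days to 2019-05-22.
The written tolling agreement from 2018-12-28 to 2019-05-28 tolled the period for 151 days, extending the deadline to 2019-10-20.
None of the other events listed affects the running of the period under the stated rules.

2019-10-20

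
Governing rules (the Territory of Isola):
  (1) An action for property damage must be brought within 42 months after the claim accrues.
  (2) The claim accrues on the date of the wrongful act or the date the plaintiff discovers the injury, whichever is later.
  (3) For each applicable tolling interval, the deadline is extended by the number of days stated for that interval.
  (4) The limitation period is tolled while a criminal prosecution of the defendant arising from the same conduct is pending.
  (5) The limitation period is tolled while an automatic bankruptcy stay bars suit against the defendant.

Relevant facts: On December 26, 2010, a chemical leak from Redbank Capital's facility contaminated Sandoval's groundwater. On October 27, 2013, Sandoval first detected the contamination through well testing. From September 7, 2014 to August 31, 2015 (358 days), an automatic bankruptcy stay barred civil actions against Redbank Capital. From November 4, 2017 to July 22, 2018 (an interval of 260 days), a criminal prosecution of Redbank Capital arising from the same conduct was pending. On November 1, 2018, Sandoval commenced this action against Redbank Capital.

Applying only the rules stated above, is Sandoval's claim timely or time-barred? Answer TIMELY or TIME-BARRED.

TIMELY

Because discovery on October 27, 2013 post-dates the December 26, 2010 act, accrual under the later-of rule falls on October 27, 2013.
The untolled deadline — 42 months after October 27, 2013 — is April 27, 2017.
The period was tolled for 358 days by the automatic bankruptcy stay (September 7, 2014 to August 31, 2015), pushing the deadline to April 20, 2018.
Because the pending criminal prosecution ran from November 4, 2017 to July 22, 2018, the deadline is extended by 260 days to January 5, 2019.
Filing on November 1, 2018 beat the January 5, 2019 deadline — the action is timely.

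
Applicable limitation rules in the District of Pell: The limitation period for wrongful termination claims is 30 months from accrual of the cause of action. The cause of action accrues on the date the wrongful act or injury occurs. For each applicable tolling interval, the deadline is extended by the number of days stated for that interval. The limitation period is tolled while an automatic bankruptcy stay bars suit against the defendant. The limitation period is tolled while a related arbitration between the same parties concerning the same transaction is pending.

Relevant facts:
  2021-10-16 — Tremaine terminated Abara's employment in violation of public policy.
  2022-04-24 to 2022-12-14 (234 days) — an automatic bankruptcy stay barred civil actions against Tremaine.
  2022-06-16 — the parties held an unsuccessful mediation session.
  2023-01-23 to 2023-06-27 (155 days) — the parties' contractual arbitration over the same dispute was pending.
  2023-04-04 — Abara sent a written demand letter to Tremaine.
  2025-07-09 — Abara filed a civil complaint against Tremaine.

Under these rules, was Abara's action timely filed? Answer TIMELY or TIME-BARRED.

The claim accrued on 2021-10-16, when the wrongful act occurred.
30 months from 2021-10-16 is 2024-04-16.
Because the automatic bankruptcy stay ran from 2022-04-24 to 2022-12-14, the deadline is extended by 234 days to 2024-12-06.
The period was tolled for 155 days by the pending related arbitration (2023-01-23 to 2023-06-27), pushing the deadline to 2025-05-10.
Nothing else in the chronology tolls or restarts the period.
The 2025-07-09 filing falls after the 2025-05-10 deadline; the claim is time-barred.

TIME-BARRED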